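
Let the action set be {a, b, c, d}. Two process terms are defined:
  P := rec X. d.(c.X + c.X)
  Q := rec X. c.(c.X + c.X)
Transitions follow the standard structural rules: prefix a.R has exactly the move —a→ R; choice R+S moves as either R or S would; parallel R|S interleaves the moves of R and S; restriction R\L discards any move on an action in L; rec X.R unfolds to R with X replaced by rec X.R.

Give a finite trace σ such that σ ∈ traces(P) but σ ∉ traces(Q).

d

LTS(P): 2 reachable states
  m0 = rec X. d.(c.X + c.X) | =d=> m1
  m1 = c.(rec X. d.(c.X + c.X)) + c.(rec X. d.(c.X + c.X)) | =c=> m0
LTS(Q): 2 reachable states
  n0 = rec X. c.(c.X + c.X) | =c=> n1
  n1 = c.(rec X. c.(c.X + c.X)) + c.(rec X. c.(c.X + c.X)) | =c=> n0
Run σ = ⟨d⟩ on P: start {m0}
  after d @ step 1: {m1}
  P completes σ.
Run σ = ⟨d⟩ on Q: start {n0}
  after d @ step 1: no successor for Q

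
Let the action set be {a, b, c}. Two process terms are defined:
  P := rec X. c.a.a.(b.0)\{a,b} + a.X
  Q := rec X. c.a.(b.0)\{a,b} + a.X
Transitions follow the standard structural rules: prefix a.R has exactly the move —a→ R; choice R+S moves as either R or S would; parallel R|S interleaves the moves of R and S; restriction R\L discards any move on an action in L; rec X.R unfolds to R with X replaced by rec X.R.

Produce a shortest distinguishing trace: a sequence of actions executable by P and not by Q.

caa

Reachable graph of P (4 states):
  m0 = rec X. c.a.a.(b.0)\{a,b} + a.X ⊢ ··a··> m0, ··c··> m1
  m1 = a.a.(b.0)\{a,b} ⊢ ··a··> m2
  m2 = a.(b.0)\{a,b} ⊢ ··a··> m3
  m3 = (b.0)\{a,b} ⊢ (no moves)
Reachable graph of Q (3 states):
  n0 = rec X. c.a.(b.0)\{a,b} + a.X ⊢ ··a··> n0, ··c··> n1
  n1 = a.(b.0)\{a,b} ⊢ ··a··> n2
  n2 = (b.0)\{a,b} ⊢ (no moves)
Executing caa from P (initial set {m0}):
  [1] c ⇒ {m1}
  [2] a ⇒ {m2}
  [3] a ⇒ {m3}
  ✓ P
Executing caa from Q (initial set {n0}):
  [1] c ⇒ {n1}
  [2] a ⇒ {n2}
  [3] a ⇒ ∅ (Q stuck)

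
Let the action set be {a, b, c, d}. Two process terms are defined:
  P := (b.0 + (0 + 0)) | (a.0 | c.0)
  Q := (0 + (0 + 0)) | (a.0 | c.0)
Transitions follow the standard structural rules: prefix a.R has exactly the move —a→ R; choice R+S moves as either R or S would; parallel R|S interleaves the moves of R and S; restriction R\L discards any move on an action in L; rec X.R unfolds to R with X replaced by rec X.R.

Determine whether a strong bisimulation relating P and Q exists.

Reachable graph of P (8 states):
  p0 = (b.0 + (0 + 0)) | (a.0 | c.0) has moves -a-> p1, -b-> p2, -c-> p3
  p1 = (b.0 + (0 + 0)) | (0 | c.0) has moves -b-> p4, -c-> p5
  p2 = 0 | (a.0 | c.0) has moves -a-> p4, -c-> p6
  p3 = (b.0 + (0 + 0)) | (a.0 | 0) has moves -a-> p5, -b-> p6
  p4 = 0 | (0 | c.0) has moves -c-> p7
  p5 = (b.0 + (0 + 0)) | (0 | 0) has moves -b-> p7
  p6 = 0 | (a.0 | 0) has moves -a-> p7
  p7 = 0 | (0 | 0) has moves (no moves)
Reachable graph of Q (4 states):
  q0 = (0 + (0 + 0)) | (a.0 | c.0) has moves -a-> q1, -c-> q2
  q1 = (0 + (0 + 0)) | (0 | c.0) has moves -c-> q3
  q2 = (0 + (0 + 0)) | (a.0 | 0) has moves -a-> q3
  q3 = (0 + (0 + 0)) | (0 | 0) has moves (no moves)
Coarsest stable partition (strong bisimilarity classes):
  B0 = {p0}
  B1 = {p3}
  B2 = {p5}
  B3 = {p7, q3}
  B4 = {p6, q2}
  B5 = {p2, q0}
  B6 = {p4, q1}
  B7 = {p1}
p0 ∈ B0, q0 ∈ B5 → different blocks

not bisimilar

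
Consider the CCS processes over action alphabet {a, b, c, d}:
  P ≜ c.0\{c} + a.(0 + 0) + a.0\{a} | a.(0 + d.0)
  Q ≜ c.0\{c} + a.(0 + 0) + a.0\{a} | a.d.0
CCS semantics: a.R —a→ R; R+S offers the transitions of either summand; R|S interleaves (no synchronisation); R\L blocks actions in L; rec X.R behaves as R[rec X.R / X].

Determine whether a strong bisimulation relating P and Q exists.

bisimilar

LTS(P): 8 reachable states
  p0 = c.0\{c} + a.(0 + 0) + a.0\{a} | a.(0 + d.0) → -a-> p1, -a-> p2, -a-> p3, -c-> p4
  p1 = 0 + 0 → deadlocked
  p2 = 0\{a} | a.(0 + d.0) → -a-> p5
  p3 = a.0\{a} | (0 + d.0) → -a-> p5, -d-> p6
  p4 = 0\{c} → deadlocked
  p5 = 0\{a} | (0 + d.0) → -d-> p7
  p6 = a.0\{a} | 0 → -a-> p7
  p7 = 0\{a} | 0 → deadlocked
LTS(Q): 8 reachable states
  q0 = c.0\{c} + a.(0 + 0) + a.0\{a} | a.d.0 → -a-> q1, -a-> q2, -a-> q3, -c-> q4
  q1 = 0 + 0 → deadlocked
  q2 = 0\{a} | a.d.0 → -a-> q5
  q3 = a.0\{a} | d.0 → -a-> q5, -d-> q6
  q4 = 0\{c} → deadlocked
  q5 = 0\{a} | d.0 → -d-> q7
  q6 = a.0\{a} | 0 → -a-> q7
  q7 = 0\{a} | 0 → deadlocked
Bisimilarity quotient blocks:
  B0 = {p0, q0}
  B1 = {p1, p4, p7, q1, q4, q7}
  B2 = {p2, q2}
  B3 = {p5, q5}
  B4 = {p3, q3}
  B5 = {p6, q6}
p0 ∈ B0, q0 ∈ B0 → same block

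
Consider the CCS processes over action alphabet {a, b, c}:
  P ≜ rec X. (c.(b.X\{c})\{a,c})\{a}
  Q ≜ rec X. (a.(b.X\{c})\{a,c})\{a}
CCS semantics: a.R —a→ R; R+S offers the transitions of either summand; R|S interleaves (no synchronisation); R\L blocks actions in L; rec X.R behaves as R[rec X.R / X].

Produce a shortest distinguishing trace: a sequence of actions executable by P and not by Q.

LTS(P): 3 reachable states
  s0 = rec X. (c.(b.X\{c})\{a,c})\{a} ⊢ —c→ s1
  s1 = (b.(rec X. (c.(b.X\{c})\{a,c})\{a})\{c})\{a,c}\{a} ⊢ —b→ s2
  s2 = (rec X. (c.(b.X\{c})\{a,c})\{a})\{c}\{a,c}\{a} ⊢ ·
LTS(Q): 1 reachable states
  t0 = rec X. (a.(b.X\{c})\{a,c})\{a} ⊢ ·
Run σ = ⟨c⟩ on P: start {s0}
  step 1 (c): {s1}
  — P admits the full trace.
Run σ = ⟨c⟩ on Q: start {t0}
  step 1 (c): ∅ (Q stuck)

c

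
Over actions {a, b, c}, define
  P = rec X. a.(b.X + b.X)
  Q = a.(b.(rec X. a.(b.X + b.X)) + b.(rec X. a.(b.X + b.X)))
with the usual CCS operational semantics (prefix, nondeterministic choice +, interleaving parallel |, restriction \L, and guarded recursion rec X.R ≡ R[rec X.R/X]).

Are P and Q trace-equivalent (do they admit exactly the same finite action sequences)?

trace-equivalent

P's transition system — 2 states:
  s0 = rec X. a.(b.X + b.X) :: —a→ s1
  s1 = b.(rec X. a.(b.X + b.X)) + b.(rec X. a.(b.X + b.X)) :: —b→ s0
Q's transition system — 3 states:
  t0 = a.(b.(rec X. a.(b.X + b.X)) + b.(rec X. a.(b.X + b.X))) :: —a→ t1
  t1 = b.(rec X. a.(b.X + b.X)) + b.(rec X. a.(b.X + b.X)) :: —b→ t2
  t2 = rec X. a.(b.X + b.X) :: —a→ t1
Bisimilarity quotient blocks:
  B0 = {s0, t0, t2}
  B1 = {s1, t1}
s0 ∈ B0, t0 ∈ B0 → same block
Bisimilar ⇒ trace-equivalent.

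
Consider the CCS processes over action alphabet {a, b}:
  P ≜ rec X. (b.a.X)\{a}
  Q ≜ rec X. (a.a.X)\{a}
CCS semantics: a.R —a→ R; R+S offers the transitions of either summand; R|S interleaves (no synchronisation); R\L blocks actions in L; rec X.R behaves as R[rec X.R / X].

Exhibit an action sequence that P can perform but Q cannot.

P's transition system — 2 states:
  p0 = rec X. (b.a.X)\{a} | --b--▸ p1
  p1 = (a.(rec X. (b.a.X)\{a}))\{a} | (no moves)
Q's transition system — 1 states:
  q0 = rec X. (a.a.X)\{a} | (no moves)
Trace ⟨b⟩ through P, begin at {p0}:
  after b @ step 1: {p1}
  ✓ P
Trace ⟨b⟩ through Q, begin at {q0}:
  after b @ step 1: ∅  — Q cannot continue

b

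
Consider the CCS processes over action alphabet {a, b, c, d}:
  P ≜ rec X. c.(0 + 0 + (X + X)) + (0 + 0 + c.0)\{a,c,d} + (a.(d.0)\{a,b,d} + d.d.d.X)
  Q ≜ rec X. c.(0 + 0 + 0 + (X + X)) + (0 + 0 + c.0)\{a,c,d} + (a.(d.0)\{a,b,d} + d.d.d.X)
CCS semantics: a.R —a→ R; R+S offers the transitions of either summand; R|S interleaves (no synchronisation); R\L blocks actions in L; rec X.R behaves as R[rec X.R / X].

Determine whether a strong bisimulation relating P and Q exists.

P's transition system — 5 states:
  m0 = rec X. c.(0 + 0 + (X + X)) + (0 + 0 + c.0)\{a,c,d} + (a.(d.0)\{a,b,d} + d.d.d.X) :: =a=> m1, =c=> m2, =d=> m3
  m1 = (d.0)\{a,b,d} :: ∅
  m2 = 0 + 0 + ((rec X. c.(0 + 0 + (X + X)) + (0 + 0 + c.0)\{a,c,d} + (a.(d.0)\{a,b,d} + d.d.d.X)) + (rec X. c.(0 + 0 + (X + X)) + (0 + 0 + c.0)\{a,c,d} + (a.(d.0)\{a,b,d} + d.d.d.X))) :: =a=> m1, =c=> m2, =d=> m3
  m3 = d.d.(rec X. c.(0 + 0 + (X + X)) + (0 + 0 + c.0)\{a,c,d} + (a.(d.0)\{a,b,d} + d.d.d.X)) :: =d=> m4
  m4 = d.(rec X. c.(0 + 0 + (X + X)) + (0 + 0 + c.0)\{a,c,d} + (a.(d.0)\{a,b,d} + d.d.d.X)) :: =d=> m0
Q's transition system — 5 states:
  n0 = rec X. c.(0 + 0 + 0 + (X + X)) + (0 + 0 + c.0)\{a,c,d} + (a.(d.0)\{a,b,d} + d.d.d.X) :: =a=> n1, =c=> n2, =d=> n3
  n1 = (d.0)\{a,b,d} :: ∅
  n2 = 0 + 0 + 0 + ((rec X. c.(0 + 0 + 0 + (X + X)) + (0 + 0 + c.0)\{a,c,d} + (a.(d.0)\{a,b,d} + d.d.d.X)) + (rec X. c.(0 + 0 + 0 + (X + X)) + (0 + 0 + c.0)\{a,c,d} + (a.(d.0)\{a,b,d} + d.d.d.X))) :: =a=> n1, =c=> n2, =d=> n3
  n3 = d.d.(rec X. c.(0 + 0 + 0 + (X + X)) + (0 + 0 + c.0)\{a,c,d} + (a.(d.0)\{a,b,d} + d.d.d.X)) :: =d=> n4
  n4 = d.(rec X. c.(0 + 0 + 0 + (X + X)) + (0 + 0 + c.0)\{a,c,d} + (a.(d.0)\{a,b,d} + d.d.d.X)) :: =d=> n0
Coarsest stable partition (strong bisimilarity classes):
  B0 = {m0, m2, n0, n2}
  B1 = {m3, n3}
  B2 = {m4, n4}
  B3 = {m1, n1}
m0 ∈ B0, n0 ∈ B0 → same block

P ~ Q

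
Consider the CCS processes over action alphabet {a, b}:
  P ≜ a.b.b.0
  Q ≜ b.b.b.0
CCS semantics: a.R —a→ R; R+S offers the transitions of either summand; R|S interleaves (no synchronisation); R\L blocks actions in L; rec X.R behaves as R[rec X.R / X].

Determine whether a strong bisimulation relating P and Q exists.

not bisimilar

LTS(P): 4 reachable states
  s0 = a.b.b.0 | =a=> s1
  s1 = b.b.0 | =b=> s2
  s2 = b.0 | =b=> s3
  s3 = 0 | (no moves)
LTS(Q): 4 reachable states
  t0 = b.b.b.0 | =b=> t1
  t1 = b.b.0 | =b=> t2
  t2 = b.0 | =b=> t3
  t3 = 0 | (no moves)
Coarsest stable partition (strong bisimilarity classes):
  B0 = {s0}
  B1 = {s1, t1}
  B2 = {s2, t2}
  B3 = {s3, t3}
  B4 = {t0}
s0 ∈ B0, t0 ∈ B4 → different blocks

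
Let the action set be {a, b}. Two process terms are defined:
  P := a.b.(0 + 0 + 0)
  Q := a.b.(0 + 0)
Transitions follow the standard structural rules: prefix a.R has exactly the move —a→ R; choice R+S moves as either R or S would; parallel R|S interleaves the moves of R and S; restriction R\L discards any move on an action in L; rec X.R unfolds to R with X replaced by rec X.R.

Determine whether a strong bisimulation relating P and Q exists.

P's transition system — 3 states:
  s0 = a.b.(0 + 0 + 0) → -a-> s1
  s1 = b.(0 + 0 + 0) → -b-> s2
  s2 = 0 + 0 + 0 → stopped
Q's transition system — 3 states:
  t0 = a.b.(0 + 0) → -a-> t1
  t1 = b.(0 + 0) → -b-> t2
  t2 = 0 + 0 → stopped
Coarsest stable partition (strong bisimilarity classes):
  B0 = {s0, t0}
  B1 = {s1, t1}
  B2 = {s2, t2}
s0 ∈ B0, t0 ∈ B0 → same block

YES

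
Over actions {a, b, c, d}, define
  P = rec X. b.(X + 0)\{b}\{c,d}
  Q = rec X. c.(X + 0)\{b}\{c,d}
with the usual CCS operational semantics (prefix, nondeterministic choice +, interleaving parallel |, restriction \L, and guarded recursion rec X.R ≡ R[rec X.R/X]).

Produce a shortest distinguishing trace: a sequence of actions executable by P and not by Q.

P's transition system — 2 states:
  p0 = rec X. b.(X + 0)\{b}\{c,d} :: ··b··> p1
  p1 = ((rec X. b.(X + 0)\{b}\{c,d}) + 0)\{b}\{c,d} :: stopped
Q's transition system — 2 states:
  q0 = rec X. c.(X + 0)\{b}\{c,d} :: ··c··> q1
  q1 = ((rec X. c.(X + 0)\{b}\{c,d}) + 0)\{b}\{c,d} :: stopped
Trace ⟨b⟩ through P, begin at {p0}:
  step 1 (b): {p1}
  — P admits the full trace.
Trace ⟨b⟩ through Q, begin at {q0}:
  step 1 (b): ∅ (Q stuck)

b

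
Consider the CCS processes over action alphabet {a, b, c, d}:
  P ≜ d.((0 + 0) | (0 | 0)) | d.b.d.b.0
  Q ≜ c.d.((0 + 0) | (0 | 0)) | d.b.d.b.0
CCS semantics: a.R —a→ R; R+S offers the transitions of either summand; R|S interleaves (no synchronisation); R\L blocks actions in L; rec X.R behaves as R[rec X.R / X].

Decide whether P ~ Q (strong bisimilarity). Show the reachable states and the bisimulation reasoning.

NO

LTS(P): 10 reachable states
  u0 = d.((0 + 0) | (0 | 0)) | d.b.d.b.0 ⊢ —d→ u1, —d→ u2
  u1 = (0 + 0) | (0 | 0) | d.b.d.b.0 ⊢ —d→ u3
  u2 = d.((0 + 0) | (0 | 0)) | b.d.b.0 ⊢ —b→ u4, —d→ u3
  u3 = (0 + 0) | (0 | 0) | b.d.b.0 ⊢ —b→ u5
  u4 = d.((0 + 0) | (0 | 0)) | d.b.0 ⊢ —d→ u5, —d→ u6
  u5 = (0 + 0) | (0 | 0) | d.b.0 ⊢ —d→ u7
  u6 = d.((0 + 0) | (0 | 0)) | b.0 ⊢ —b→ u8, —d→ u7
  u7 = (0 + 0) | (0 | 0) | b.0 ⊢ —b→ u9
  u8 = d.((0 + 0) | (0 | 0)) | 0 ⊢ —d→ u9
  u9 = (0 + 0) | (0 | 0) | 0 ⊢ ·
LTS(Q): 15 reachable states
  v0 = c.d.((0 + 0) | (0 | 0)) | d.b.d.b.0 ⊢ —c→ v1, —d→ v2
  v1 = d.((0 + 0) | (0 | 0)) | d.b.d.b.0 ⊢ —d→ v3, —d→ v4
  v2 = c.d.((0 + 0) | (0 | 0)) | b.d.b.0 ⊢ —b→ v5, —c→ v4
  v3 = (0 + 0) | (0 | 0) | d.b.d.b.0 ⊢ —d→ v6
  v4 = d.((0 + 0) | (0 | 0)) | b.d.b.0 ⊢ —b→ v7, —d→ v6
  v5 = c.d.((0 + 0) | (0 | 0)) | d.b.0 ⊢ —c→ v7, —d→ v8
  v6 = (0 + 0) | (0 | 0) | b.d.b.0 ⊢ —b→ v9
  v7 = d.((0 + 0) | (0 | 0)) | d.b.0 ⊢ —d→ v10, —d→ v9
  v8 = c.d.((0 + 0) | (0 | 0)) | b.0 ⊢ —b→ v11, —c→ v10
  v9 = (0 + 0) | (0 | 0) | d.b.0 ⊢ —d→ v12
  v10 = d.((0 + 0) | (0 | 0)) | b.0 ⊢ —b→ v13, —d→ v12
  v11 = c.d.((0 + 0) | (0 | 0)) | 0 ⊢ —c→ v13
  v12 = (0 + 0) | (0 | 0) | b.0 ⊢ —b→ v14
  v13 = d.((0 + 0) | (0 | 0)) | 0 ⊢ —d→ v14
  v14 = (0 + 0) | (0 | 0) | 0 ⊢ ·
Coarsest stable partition (strong bisimilarity classes):
  B0 = {u0, v1}
  B1 = {u2, v4}
  B2 = {u3, v6}
  B3 = {u5, v9}
  B4 = {u7, v12}
  B5 = {u9, v14}
  B6 = {u4, v7}
  B7 = {u6, v10}
  B8 = {u8, v13}
  B9 = {u1, v3}
  B10 = {v0}
  B11 = {v2}
  B12 = {v5}
  B13 = {v8}
  B14 = {v11}
u0 ∈ B0, v0 ∈ B10 → different blocks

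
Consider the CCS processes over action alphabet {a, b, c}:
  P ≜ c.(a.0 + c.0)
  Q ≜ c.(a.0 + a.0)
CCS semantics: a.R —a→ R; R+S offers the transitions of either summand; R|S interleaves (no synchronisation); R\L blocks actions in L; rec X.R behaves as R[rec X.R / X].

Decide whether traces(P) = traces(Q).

P's transition system — 3 states:
  m0 = c.(a.0 + c.0) → --c--▸ m1
  m1 = a.0 + c.0 → --a--▸ m2, --c--▸ m2
  m2 = 0 → stopped
Q's transition system — 3 states:
  n0 = c.(a.0 + a.0) → --c--▸ n1
  n1 = a.0 + a.0 → --a--▸ n2
  n2 = 0 → stopped
Executing cc from P (initial set {m0}):
  step 1 (c): {m1}
  step 2 (c): {m2}
  P completes σ.
Executing cc from Q (initial set {n0}):
  step 1 (c): {n1}
  step 2 (c): ∅ (Q stuck)

NO — witness ⟨cc⟩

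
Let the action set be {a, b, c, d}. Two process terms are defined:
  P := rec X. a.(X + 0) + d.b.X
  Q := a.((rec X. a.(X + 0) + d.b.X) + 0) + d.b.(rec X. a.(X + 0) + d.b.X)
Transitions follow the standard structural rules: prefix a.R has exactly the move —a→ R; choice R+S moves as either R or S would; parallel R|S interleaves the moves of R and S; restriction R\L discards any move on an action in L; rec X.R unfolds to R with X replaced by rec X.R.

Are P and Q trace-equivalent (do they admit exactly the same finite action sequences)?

LTS(P): 3 reachable states
  u0 = rec X. a.(X + 0) + d.b.X :: —a→ u1, —d→ u2
  u1 = (rec X. a.(X + 0) + d.b.X) + 0 :: —a→ u1, —d→ u2
  u2 = b.(rec X. a.(X + 0) + d.b.X) :: —b→ u0
LTS(Q): 4 reachable states
  v0 = a.((rec X. a.(X + 0) + d.b.X) + 0) + d.b.(rec X. a.(X + 0) + d.b.X) :: —a→ v1, —d→ v2
  v1 = (rec X. a.(X + 0) + d.b.X) + 0 :: —a→ v1, —d→ v2
  v2 = b.(rec X. a.(X + 0) + d.b.X) :: —b→ v3
  v3 = rec X. a.(X + 0) + d.b.X :: —a→ v1, —d→ v2
Bisimilarity quotient blocks:
  B0 = {u0, u1, v0, v1, v3}
  B1 = {u2, v2}
u0 ∈ B0, v0 ∈ B0 → same block
Bisimilar ⇒ trace-equivalent.

YES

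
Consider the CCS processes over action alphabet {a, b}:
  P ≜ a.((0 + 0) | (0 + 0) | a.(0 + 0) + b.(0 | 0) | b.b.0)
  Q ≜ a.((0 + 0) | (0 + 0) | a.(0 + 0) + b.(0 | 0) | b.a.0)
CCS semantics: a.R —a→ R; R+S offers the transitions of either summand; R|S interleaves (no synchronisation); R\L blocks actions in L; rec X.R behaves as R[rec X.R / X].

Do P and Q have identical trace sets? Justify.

NO — witness ⟨abbb⟩

LTS(P): 8 reachable states
  p0 = a.((0 + 0) | (0 + 0) | a.(0 + 0) + b.(0 | 0) | b.b.0) has moves ··a··> p1
  p1 = (0 + 0) | (0 + 0) | a.(0 + 0) + b.(0 | 0) | b.b.0 has moves ··a··> p2, ··b··> p3, ··b··> p4
  p2 = (0 + 0) | (0 + 0) | (0 + 0) has moves stopped
  p3 = 0 | 0 | b.b.0 has moves ··b··> p5
  p4 = b.(0 | 0) | b.0 has moves ··b··> p5, ··b··> p6
  p5 = 0 | 0 | b.0 has moves ··b··> p7
  p6 = b.(0 | 0) | 0 has moves ··b··> p7
  p7 = 0 | 0 | 0 has moves stopped
LTS(Q): 8 reachable states
  q0 = a.((0 + 0) | (0 + 0) | a.(0 + 0) + b.(0 | 0) | b.a.0) has moves ··a··> q1
  q1 = (0 + 0) | (0 + 0) | a.(0 + 0) + b.(0 | 0) | b.a.0 has moves ··a··> q2, ··b··> q3, ··b··> q4
  q2 = (0 + 0) | (0 + 0) | (0 + 0) has moves stopped
  q3 = 0 | 0 | b.a.0 has moves ··b··> q5
  q4 = b.(0 | 0) | a.0 has moves ··a··> q6, ··b··> q5
  q5 = 0 | 0 | a.0 has moves ··a··> q7
  q6 = b.(0 | 0) | 0 has moves ··b··> q7
  q7 = 0 | 0 | 0 has moves stopped
Trace ⟨abbb⟩ through P, begin at {p0}:
  after a @ step 1: {p1}
  after b @ step 2: {p3, p4}
  after b @ step 3: {p5, p6}
  after b @ step 4: {p7}
  ✓ P
Trace ⟨abbb⟩ through Q, begin at {q0}:
  after a @ step 1: {q1}
  after b @ step 2: {q3, q4}
  after b @ step 3: {q5}
  after b @ step 4: ∅  — Q cannot continue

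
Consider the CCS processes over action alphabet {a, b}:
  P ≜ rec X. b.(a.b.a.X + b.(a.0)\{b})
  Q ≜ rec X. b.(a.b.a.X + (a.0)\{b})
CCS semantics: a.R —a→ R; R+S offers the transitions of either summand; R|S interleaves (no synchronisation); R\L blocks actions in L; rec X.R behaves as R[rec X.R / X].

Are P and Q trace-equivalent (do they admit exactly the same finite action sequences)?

LTS(P): 6 reachable states
  s0 = rec X. b.(a.b.a.X + b.(a.0)\{b}) has moves -b-> s1
  s1 = a.b.a.(rec X. b.(a.b.a.X + b.(a.0)\{b})) + b.(a.0)\{b} has moves -a-> s2, -b-> s3
  s2 = b.a.(rec X. b.(a.b.a.X + b.(a.0)\{b})) has moves -b-> s4
  s3 = (a.0)\{b} has moves -a-> s5
  s4 = a.(rec X. b.(a.b.a.X + b.(a.0)\{b})) has moves -a-> s0
  s5 = 0\{b} has moves stopped
LTS(Q): 5 reachable states
  t0 = rec X. b.(a.b.a.X + (a.0)\{b}) has moves -b-> t1
  t1 = a.b.a.(rec X. b.(a.b.a.X + (a.0)\{b})) + (a.0)\{b} has moves -a-> t2, -a-> t3
  t2 = 0\{b} has moves stopped
  t3 = b.a.(rec X. b.(a.b.a.X + (a.0)\{b})) has moves -b-> t4
  t4 = a.(rec X. b.(a.b.a.X + (a.0)\{b})) has moves -a-> t0
Executing bb from P (initial set {s0}):
  [1] b ⇒ {s1}
  [2] b ⇒ {s3}
  ✓ P
Executing bb from Q (initial set {t0}):
  [1] b ⇒ {t1}
  [2] b ⇒ ∅ (Q stuck)

trace-distinct — witness ⟨bb⟩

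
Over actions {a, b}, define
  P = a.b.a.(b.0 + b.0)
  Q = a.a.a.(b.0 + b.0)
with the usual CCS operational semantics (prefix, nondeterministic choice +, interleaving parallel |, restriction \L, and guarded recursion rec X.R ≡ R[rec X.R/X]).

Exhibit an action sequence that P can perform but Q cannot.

P's transition system — 5 states:
  u0 = a.b.a.(b.0 + b.0) | —a→ u1
  u1 = b.a.(b.0 + b.0) | —b→ u2
  u2 = a.(b.0 + b.0) | —a→ u3
  u3 = b.0 + b.0 | —b→ u4
  u4 = 0 | ·
Q's transition system — 5 states:
  v0 = a.a.a.(b.0 + b.0) | —a→ v1
  v1 = a.a.(b.0 + b.0) | —a→ v2
  v2 = a.(b.0 + b.0) | —a→ v3
  v3 = b.0 + b.0 | —b→ v4
  v4 = 0 | ·
Executing ab from P (initial set {u0}):
  step 1 (a): {u1}
  step 2 (b): {u2}
  ✓ P
Executing ab from Q (initial set {v0}):
  step 1 (a): {v1}
  step 2 (b): ∅ (Q stuck)

ab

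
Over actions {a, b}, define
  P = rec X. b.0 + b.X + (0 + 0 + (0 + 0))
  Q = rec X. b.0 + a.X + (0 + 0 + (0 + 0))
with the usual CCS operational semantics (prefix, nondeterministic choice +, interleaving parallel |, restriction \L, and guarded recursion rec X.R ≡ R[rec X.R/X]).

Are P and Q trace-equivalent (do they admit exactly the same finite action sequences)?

LTS(P): 2 reachable states
  p0 = rec X. b.0 + b.X + (0 + 0 + (0 + 0)) has moves =b=> p0, =b=> p1
  p1 = 0 has moves ∅
LTS(Q): 2 reachable states
  q0 = rec X. b.0 + a.X + (0 + 0 + (0 + 0)) has moves =a=> q0, =b=> q1
  q1 = 0 has moves ∅
Executing bb from P (initial set {p0}):
  step 1 (b): {p0, p1}
  step 2 (b): {p0, p1}
  P completes σ.
Executing bb from Q (initial set {q0}):
  step 1 (b): {q1}
  step 2 (b): no successor for Q

trace-distinct — witness ⟨bb⟩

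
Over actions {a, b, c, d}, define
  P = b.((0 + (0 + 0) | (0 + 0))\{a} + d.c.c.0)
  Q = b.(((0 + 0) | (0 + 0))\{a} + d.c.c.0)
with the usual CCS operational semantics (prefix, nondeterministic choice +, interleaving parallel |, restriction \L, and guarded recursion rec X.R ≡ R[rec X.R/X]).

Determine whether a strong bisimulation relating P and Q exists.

Reachable graph of P (5 states):
  p0 = b.((0 + (0 + 0) | (0 + 0))\{a} + d.c.c.0) → —b→ p1
  p1 = (0 + (0 + 0) | (0 + 0))\{a} + d.c.c.0 → —d→ p2
  p2 = c.c.0 → —c→ p3
  p3 = c.0 → —c→ p4
  p4 = 0 → ·
Reachable graph of Q (5 states):
  q0 = b.(((0 + 0) | (0 + 0))\{a} + d.c.c.0) → —b→ q1
  q1 = ((0 + 0) | (0 + 0))\{a} + d.c.c.0 → —d→ q2
  q2 = c.c.0 → —c→ q3
  q3 = c.0 → —c→ q4
  q4 = 0 → ·
Bisimilarity quotient blocks:
  B0 = {p0, q0}
  B1 = {p1, q1}
  B2 = {p2, q2}
  B3 = {p3, q3}
  B4 = {p4, q4}
p0 ∈ B0, q0 ∈ B0 → same block

P ~ Q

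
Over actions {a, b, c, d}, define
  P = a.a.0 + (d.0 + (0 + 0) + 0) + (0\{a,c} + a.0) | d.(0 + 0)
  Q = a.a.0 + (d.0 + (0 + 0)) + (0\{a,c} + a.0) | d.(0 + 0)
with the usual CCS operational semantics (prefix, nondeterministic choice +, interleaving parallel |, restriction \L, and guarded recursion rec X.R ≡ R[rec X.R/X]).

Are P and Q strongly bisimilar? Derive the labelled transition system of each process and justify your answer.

P ~ Q

LTS(P): 6 reachable states
  m0 = a.a.0 + (d.0 + (0 + 0) + 0) + (0\{a,c} + a.0) | d.(0 + 0) | -a-> m1, -a-> m2, -d-> m3, -d-> m4
  m1 = 0 | d.(0 + 0) | -d-> m5
  m2 = a.0 | -a-> m4
  m3 = (0\{a,c} + a.0) | (0 + 0) | -a-> m5
  m4 = 0 | ·
  m5 = 0 | (0 + 0) | ·
LTS(Q): 6 reachable states
  n0 = a.a.0 + (d.0 + (0 + 0)) + (0\{a,c} + a.0) | d.(0 + 0) | -a-> n1, -a-> n2, -d-> n3, -d-> n4
  n1 = 0 | d.(0 + 0) | -d-> n5
  n2 = a.0 | -a-> n4
  n3 = (0\{a,c} + a.0) | (0 + 0) | -a-> n5
  n4 = 0 | ·
  n5 = 0 | (0 + 0) | ·
Coarsest stable partition (strong bisimilarity classes):
  B0 = {m0, n0}
  B1 = {m2, m3, n2, n3}
  B2 = {m4, m5, n4, n5}
  B3 = {m1, n1}
m0 ∈ B0, n0 ∈ B0 → same block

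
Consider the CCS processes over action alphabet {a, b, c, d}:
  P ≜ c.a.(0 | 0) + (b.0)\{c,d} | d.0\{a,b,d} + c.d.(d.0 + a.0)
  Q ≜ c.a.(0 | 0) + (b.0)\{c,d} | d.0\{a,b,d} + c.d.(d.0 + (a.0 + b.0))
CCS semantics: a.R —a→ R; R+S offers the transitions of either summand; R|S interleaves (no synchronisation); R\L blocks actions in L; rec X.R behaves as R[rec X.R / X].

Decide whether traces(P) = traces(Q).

traces(P) ≠ traces(Q) — witness ⟨cdb⟩

LTS(P): 9 reachable states
  u0 = c.a.(0 | 0) + (b.0)\{c,d} | d.0\{a,b,d} + c.d.(d.0 + a.0) → =b=> u1, =c=> u2, =c=> u3, =d=> u4
  u1 = 0\{c,d} | d.0\{a,b,d} → =d=> u5
  u2 = a.(0 | 0) → =a=> u6
  u3 = d.(d.0 + a.0) → =d=> u7
  u4 = (b.0)\{c,d} | 0\{a,b,d} → =b=> u5
  u5 = 0\{c,d} | 0\{a,b,d} → (no moves)
  u6 = 0 | 0 → (no moves)
  u7 = d.0 + a.0 → =a=> u8, =d=> u8
  u8 = 0 → (no moves)
LTS(Q): 9 reachable states
  v0 = c.a.(0 | 0) + (b.0)\{c,d} | d.0\{a,b,d} + c.d.(d.0 + (a.0 + b.0)) → =b=> v1, =c=> v2, =c=> v3, =d=> v4
  v1 = 0\{c,d} | d.0\{a,b,d} → =d=> v5
  v2 = a.(0 | 0) → =a=> v6
  v3 = d.(d.0 + (a.0 + b.0)) → =d=> v7
  v4 = (b.0)\{c,d} | 0\{a,b,d} → =b=> v5
  v5 = 0\{c,d} | 0\{a,b,d} → (no moves)
  v6 = 0 | 0 → (no moves)
  v7 = d.0 + (a.0 + b.0) → =a=> v8, =b=> v8, =d=> v8
  v8 = 0 → (no moves)
Run σ = ⟨cdb⟩ on Q: start {v0}
  [1] c ⇒ {v2, v3}
  [2] d ⇒ {v7}
  [3] b ⇒ {v8}
  Q completes σ.
Run σ = ⟨cdb⟩ on P: start {u0}
  [1] c ⇒ {u2, u3}
  [2] d ⇒ {u7}
  [3] b ⇒ ∅ (P stuck)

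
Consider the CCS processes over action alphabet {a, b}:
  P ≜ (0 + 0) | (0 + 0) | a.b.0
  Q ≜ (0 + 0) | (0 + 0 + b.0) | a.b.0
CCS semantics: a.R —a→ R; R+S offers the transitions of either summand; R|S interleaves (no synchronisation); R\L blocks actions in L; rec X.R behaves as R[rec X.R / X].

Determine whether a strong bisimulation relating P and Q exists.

Reachable graph of P (3 states):
  p0 = (0 + 0) | (0 + 0) | a.b.0 :: =a=> p1
  p1 = (0 + 0) | (0 + 0) | b.0 :: =b=> p2
  p2 = (0 + 0) | (0 + 0) | 0 :: ·
Reachable graph of Q (6 states):
  q0 = (0 + 0) | (0 + 0 + b.0) | a.b.0 :: =a=> q1, =b=> q2
  q1 = (0 + 0) | (0 + 0 + b.0) | b.0 :: =b=> q3, =b=> q4
  q2 = (0 + 0) | 0 | a.b.0 :: =a=> q4
  q3 = (0 + 0) | (0 + 0 + b.0) | 0 :: =b=> q5
  q4 = (0 + 0) | 0 | b.0 :: =b=> q5
  q5 = (0 + 0) | 0 | 0 :: ·
Bisimilarity quotient blocks:
  B0 = {p0, q2}
  B1 = {p1, q3, q4}
  B2 = {p2, q5}
  B3 = {q0}
  B4 = {q1}
p0 ∈ B0, q0 ∈ B3 → different blocks

NO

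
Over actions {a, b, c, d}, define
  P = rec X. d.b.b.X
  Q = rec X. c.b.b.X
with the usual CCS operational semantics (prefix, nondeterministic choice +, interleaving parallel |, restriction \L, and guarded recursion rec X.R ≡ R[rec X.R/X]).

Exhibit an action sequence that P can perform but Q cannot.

d

Reachable graph of P (3 states):
  s0 = rec X. d.b.b.X ⊢ --d--▸ s1
  s1 = b.b.(rec X. d.b.b.X) ⊢ --b--▸ s2
  s2 = b.(rec X. d.b.b.X) ⊢ --b--▸ s0
Reachable graph of Q (3 states):
  t0 = rec X. c.b.b.X ⊢ --c--▸ t1
  t1 = b.b.(rec X. c.b.b.X) ⊢ --b--▸ t2
  t2 = b.(rec X. c.b.b.X) ⊢ --b--▸ t0
Executing d from P (initial set {s0}):
  [1] d ⇒ {s1}
  P completes σ.
Executing d from Q (initial set {t0}):
  [1] d ⇒ ∅  — Q cannot continue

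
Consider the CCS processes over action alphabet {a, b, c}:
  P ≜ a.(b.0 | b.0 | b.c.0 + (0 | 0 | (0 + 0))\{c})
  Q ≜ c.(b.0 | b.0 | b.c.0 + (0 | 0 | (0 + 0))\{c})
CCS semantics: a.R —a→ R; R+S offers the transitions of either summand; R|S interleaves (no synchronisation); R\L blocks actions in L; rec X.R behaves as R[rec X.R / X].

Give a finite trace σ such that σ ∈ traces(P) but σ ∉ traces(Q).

a

Reachable graph of P (13 states):
  m0 = a.(b.0 | b.0 | b.c.0 + (0 | 0 | (0 + 0))\{c}) → -a-> m1
  m1 = b.0 | b.0 | b.c.0 + (0 | 0 | (0 + 0))\{c} → -b-> m2, -b-> m3, -b-> m4
  m2 = 0 | b.0 | b.c.0 → -b-> m5, -b-> m6
  m3 = b.0 | 0 | b.c.0 → -b-> m5, -b-> m7
  m4 = b.0 | b.0 | c.0 → -b-> m6, -b-> m7, -c-> m8
  m5 = 0 | 0 | b.c.0 → -b-> m9
  m6 = 0 | b.0 | c.0 → -b-> m9, -c-> m10
  m7 = b.0 | 0 | c.0 → -b-> m9, -c-> m11
  m8 = b.0 | b.0 | 0 → -b-> m10, -b-> m11
  m9 = 0 | 0 | c.0 → -c-> m12
  m10 = 0 | b.0 | 0 → -b-> m12
  m11 = b.0 | 0 | 0 → -b-> m12
  m12 = 0 | 0 | 0 → (no moves)
Reachable graph of Q (13 states):
  n0 = c.(b.0 | b.0 | b.c.0 + (0 | 0 | (0 + 0))\{c}) → -c-> n1
  n1 = b.0 | b.0 | b.c.0 + (0 | 0 | (0 + 0))\{c} → -b-> n2, -b-> n3, -b-> n4
  n2 = 0 | b.0 | b.c.0 → -b-> n5, -b-> n6
  n3 = b.0 | 0 | b.c.0 → -b-> n5, -b-> n7
  n4 = b.0 | b.0 | c.0 → -b-> n6, -b-> n7, -c-> n8
  n5 = 0 | 0 | b.c.0 → -b-> n9
  n6 = 0 | b.0 | c.0 → -b-> n9, -c-> n10
  n7 = b.0 | 0 | c.0 → -b-> n9, -c-> n11
  n8 = b.0 | b.0 | 0 → -b-> n10, -b-> n11
  n9 = 0 | 0 | c.0 → -c-> n12
  n10 = 0 | b.0 | 0 → -b-> n12
  n11 = b.0 | 0 | 0 → -b-> n12
  n12 = 0 | 0 | 0 → (no moves)
Run σ = ⟨a⟩ on P: start {m0}
  after a @ step 1: {m1}
  ✓ P
Run σ = ⟨a⟩ on Q: start {n0}
  after a @ step 1: ∅ (Q stuck)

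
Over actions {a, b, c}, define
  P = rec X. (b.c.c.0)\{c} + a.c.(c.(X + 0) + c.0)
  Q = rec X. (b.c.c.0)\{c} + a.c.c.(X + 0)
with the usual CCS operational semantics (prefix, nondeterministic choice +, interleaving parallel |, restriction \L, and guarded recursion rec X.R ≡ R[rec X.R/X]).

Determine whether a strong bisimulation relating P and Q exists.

not bisimilar

LTS(P): 6 reachable states
  s0 = rec X. (b.c.c.0)\{c} + a.c.(c.(X + 0) + c.0) ⊢ --a--▸ s1, --b--▸ s2
  s1 = c.(c.((rec X. (b.c.c.0)\{c} + a.c.(c.(X + 0) + c.0)) + 0) + c.0) ⊢ --c--▸ s3
  s2 = (c.c.0)\{c} ⊢ ·
  s3 = c.((rec X. (b.c.c.0)\{c} + a.c.(c.(X + 0) + c.0)) + 0) + c.0 ⊢ --c--▸ s4, --c--▸ s5
  s4 = (rec X. (b.c.c.0)\{c} + a.c.(c.(X + 0) + c.0)) + 0 ⊢ --a--▸ s1, --b--▸ s2
  s5 = 0 ⊢ ·
LTS(Q): 5 reachable states
  t0 = rec X. (b.c.c.0)\{c} + a.c.c.(X + 0) ⊢ --a--▸ t1, --b--▸ t2
  t1 = c.c.((rec X. (b.c.c.0)\{c} + a.c.c.(X + 0)) + 0) ⊢ --c--▸ t3
  t2 = (c.c.0)\{c} ⊢ ·
  t3 = c.((rec X. (b.c.c.0)\{c} + a.c.c.(X + 0)) + 0) ⊢ --c--▸ t4
  t4 = (rec X. (b.c.c.0)\{c} + a.c.c.(X + 0)) + 0 ⊢ --a--▸ t1, --b--▸ t2
Partition-refinement fixed point:
  B0 = {s0, s4}
  B1 = {s2, s5, t2}
  B2 = {s1}
  B3 = {s3}
  B4 = {t0, t4}
  B5 = {t1}
  B6 = {t3}
s0 ∈ B0, t0 ∈ B4 → different blocks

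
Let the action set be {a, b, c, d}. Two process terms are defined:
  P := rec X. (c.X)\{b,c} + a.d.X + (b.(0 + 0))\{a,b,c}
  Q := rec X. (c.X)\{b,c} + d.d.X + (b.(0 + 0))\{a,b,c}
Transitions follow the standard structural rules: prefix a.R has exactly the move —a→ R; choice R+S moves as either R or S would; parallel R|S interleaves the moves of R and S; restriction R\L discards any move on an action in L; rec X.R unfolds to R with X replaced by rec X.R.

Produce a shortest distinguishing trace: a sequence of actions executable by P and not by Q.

LTS(P): 2 reachable states
  s0 = rec X. (c.X)\{b,c} + a.d.X + (b.(0 + 0))\{a,b,c} → --a--▸ s1
  s1 = d.(rec X. (c.X)\{b,c} + a.d.X + (b.(0 + 0))\{a,b,c}) → --d--▸ s0
LTS(Q): 2 reachable states
  t0 = rec X. (c.X)\{b,c} + d.d.X + (b.(0 + 0))\{a,b,c} → --d--▸ t1
  t1 = d.(rec X. (c.X)\{b,c} + d.d.X + (b.(0 + 0))\{a,b,c}) → --d--▸ t0
Trace ⟨a⟩ through P, begin at {s0}:
  after a @ step 1: {s1}
  — P admits the full trace.
Trace ⟨a⟩ through Q, begin at {t0}:
  after a @ step 1: ∅  — Q cannot continue

a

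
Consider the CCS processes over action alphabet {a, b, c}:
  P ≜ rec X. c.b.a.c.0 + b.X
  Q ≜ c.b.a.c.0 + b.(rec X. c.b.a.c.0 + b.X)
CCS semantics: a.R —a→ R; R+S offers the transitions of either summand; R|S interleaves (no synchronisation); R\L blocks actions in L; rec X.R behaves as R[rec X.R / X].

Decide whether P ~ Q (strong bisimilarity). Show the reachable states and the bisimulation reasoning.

P's transition system — 5 states:
  s0 = rec X. c.b.a.c.0 + b.X has moves --b--▸ s0, --c--▸ s1
  s1 = b.a.c.0 has moves --b--▸ s2
  s2 = a.c.0 has moves --a--▸ s3
  s3 = c.0 has moves --c--▸ s4
  s4 = 0 has moves ·
Q's transition system — 6 states:
  t0 = c.b.a.c.0 + b.(rec X. c.b.a.c.0 + b.X) has moves --b--▸ t1, --c--▸ t2
  t1 = rec X. c.b.a.c.0 + b.X has moves --b--▸ t1, --c--▸ t2
  t2 = b.a.c.0 has moves --b--▸ t3
  t3 = a.c.0 has moves --a--▸ t4
  t4 = c.0 has moves --c--▸ t5
  t5 = 0 has moves ·
Bisimilarity quotient blocks:
  B0 = {s0, t0, t1}
  B1 = {s1, t2}
  B2 = {s2, t3}
  B3 = {s3, t4}
  B4 = {s4, t5}
s0 ∈ B0, t0 ∈ B0 → same block

bisimilar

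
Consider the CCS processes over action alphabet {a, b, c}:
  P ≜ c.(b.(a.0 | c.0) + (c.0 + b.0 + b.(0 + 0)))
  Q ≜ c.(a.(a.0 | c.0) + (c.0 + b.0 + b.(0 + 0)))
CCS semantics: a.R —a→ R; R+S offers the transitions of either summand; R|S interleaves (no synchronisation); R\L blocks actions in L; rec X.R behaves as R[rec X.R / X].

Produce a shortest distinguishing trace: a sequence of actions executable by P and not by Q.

LTS(P): 8 reachable states
  s0 = c.(b.(a.0 | c.0) + (c.0 + b.0 + b.(0 + 0))) has moves =c=> s1
  s1 = b.(a.0 | c.0) + (c.0 + b.0 + b.(0 + 0)) has moves =b=> s2, =b=> s3, =b=> s4, =c=> s2
  s2 = 0 has moves deadlocked
  s3 = 0 + 0 has moves deadlocked
  s4 = a.0 | c.0 has moves =a=> s5, =c=> s6
  s5 = 0 | c.0 has moves =c=> s7
  s6 = a.0 | 0 has moves =a=> s7
  s7 = 0 | 0 has moves deadlocked
LTS(Q): 8 reachable states
  t0 = c.(a.(a.0 | c.0) + (c.0 + b.0 + b.(0 + 0))) has moves =c=> t1
  t1 = a.(a.0 | c.0) + (c.0 + b.0 + b.(0 + 0)) has moves =a=> t2, =b=> t3, =b=> t4, =c=> t3
  t2 = a.0 | c.0 has moves =a=> t5, =c=> t6
  t3 = 0 has moves deadlocked
  t4 = 0 + 0 has moves deadlocked
  t5 = 0 | c.0 has moves =c=> t7
  t6 = a.0 | 0 has moves =a=> t7
  t7 = 0 | 0 has moves deadlocked
Executing cba from P (initial set {s0}):
  after c @ step 1: {s1}
  after b @ step 2: {s2, s3, s4}
  after a @ step 3: {s5}
  — P admits the full trace.
Executing cba from Q (initial set {t0}):
  after c @ step 1: {t1}
  after b @ step 2: {t3, t4}
  after a @ step 3: ∅  — Q cannot continue

cba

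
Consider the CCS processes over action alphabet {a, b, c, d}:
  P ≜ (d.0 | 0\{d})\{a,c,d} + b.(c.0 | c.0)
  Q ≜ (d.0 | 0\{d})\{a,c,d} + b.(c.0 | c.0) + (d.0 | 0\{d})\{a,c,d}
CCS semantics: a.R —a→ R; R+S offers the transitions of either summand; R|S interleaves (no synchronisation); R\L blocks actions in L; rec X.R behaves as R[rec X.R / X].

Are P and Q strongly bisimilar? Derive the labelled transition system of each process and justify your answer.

bisimilar

Reachable graph of P (5 states):
  m0 = (d.0 | 0\{d})\{a,c,d} + b.(c.0 | c.0) has moves ··b··> m1
  m1 = c.0 | c.0 has moves ··c··> m2, ··c··> m3
  m2 = 0 | c.0 has moves ··c··> m4
  m3 = c.0 | 0 has moves ··c··> m4
  m4 = 0 | 0 has moves stopped
Reachable graph of Q (5 states):
  n0 = (d.0 | 0\{d})\{a,c,d} + b.(c.0 | c.0) + (d.0 | 0\{d})\{a,c,d} has moves ··b··> n1
  n1 = c.0 | c.0 has moves ··c··> n2, ··c··> n3
  n2 = 0 | c.0 has moves ··c··> n4
  n3 = c.0 | 0 has moves ··c··> n4
  n4 = 0 | 0 has moves stopped
Coarsest stable partition (strong bisimilarity classes):
  B0 = {m0, n0}
  B1 = {m1, n1}
  B2 = {m2, m3, n2, n3}
  B3 = {m4, n4}
m0 ∈ B0, n0 ∈ B0 → same block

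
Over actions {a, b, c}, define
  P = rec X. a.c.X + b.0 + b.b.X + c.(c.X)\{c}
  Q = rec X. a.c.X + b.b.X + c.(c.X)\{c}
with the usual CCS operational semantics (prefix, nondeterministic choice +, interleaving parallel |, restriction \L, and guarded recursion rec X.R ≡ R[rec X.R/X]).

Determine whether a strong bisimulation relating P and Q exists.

NO

Reachable graph of P (5 states):
  m0 = rec X. a.c.X + b.0 + b.b.X + c.(c.X)\{c} ⊢ —a→ m1, —b→ m2, —b→ m3, —c→ m4
  m1 = c.(rec X. a.c.X + b.0 + b.b.X + c.(c.X)\{c}) ⊢ —c→ m0
  m2 = 0 ⊢ deadlocked
  m3 = b.(rec X. a.c.X + b.0 + b.b.X + c.(c.X)\{c}) ⊢ —b→ m0
  m4 = (c.(rec X. a.c.X + b.0 + b.b.X + c.(c.X)\{c}))\{c} ⊢ deadlocked
Reachable graph of Q (4 states):
  n0 = rec X. a.c.X + b.b.X + c.(c.X)\{c} ⊢ —a→ n1, —b→ n2, —c→ n3
  n1 = c.(rec X. a.c.X + b.b.X + c.(c.X)\{c}) ⊢ —c→ n0
  n2 = b.(rec X. a.c.X + b.b.X + c.(c.X)\{c}) ⊢ —b→ n0
  n3 = (c.(rec X. a.c.X + b.b.X + c.(c.X)\{c}))\{c} ⊢ deadlocked
Coarsest stable partition (strong bisimilarity classes):
  B0 = {m0}
  B1 = {m3}
  B2 = {m1}
  B3 = {m2, m4, n3}
  B4 = {n0}
  B5 = {n2}
  B6 = {n1}
m0 ∈ B0, n0 ∈ B4 → different blocks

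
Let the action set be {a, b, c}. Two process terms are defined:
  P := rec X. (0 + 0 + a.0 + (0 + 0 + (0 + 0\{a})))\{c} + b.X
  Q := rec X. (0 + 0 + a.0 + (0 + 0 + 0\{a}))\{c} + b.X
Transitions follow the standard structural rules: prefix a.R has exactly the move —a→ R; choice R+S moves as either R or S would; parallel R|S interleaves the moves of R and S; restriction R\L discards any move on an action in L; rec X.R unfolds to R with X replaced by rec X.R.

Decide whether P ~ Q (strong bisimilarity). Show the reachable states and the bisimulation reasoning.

LTS(P): 2 reachable states
  s0 = rec X. (0 + 0 + a.0 + (0 + 0 + (0 + 0\{a})))\{c} + b.X has moves --a--▸ s1, --b--▸ s0
  s1 = 0\{c} has moves stopped
LTS(Q): 2 reachable states
  t0 = rec X. (0 + 0 + a.0 + (0 + 0 + 0\{a}))\{c} + b.X has moves --a--▸ t1, --b--▸ t0
  t1 = 0\{c} has moves stopped
Coarsest stable partition (strong bisimilarity classes):
  B0 = {s0, t0}
  B1 = {s1, t1}
s0 ∈ B0, t0 ∈ B0 → same block

P ~ Q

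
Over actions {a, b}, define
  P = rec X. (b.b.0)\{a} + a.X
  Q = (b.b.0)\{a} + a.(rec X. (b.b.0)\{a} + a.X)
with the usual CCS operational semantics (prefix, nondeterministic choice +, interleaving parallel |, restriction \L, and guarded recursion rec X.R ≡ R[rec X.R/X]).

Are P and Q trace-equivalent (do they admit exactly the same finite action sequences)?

P's transition system — 3 states:
  s0 = rec X. (b.b.0)\{a} + a.X → —a→ s0, —b→ s1
  s1 = (b.0)\{a} → —b→ s2
  s2 = 0\{a} → ∅
Q's transition system — 4 states:
  t0 = (b.b.0)\{a} + a.(rec X. (b.b.0)\{a} + a.X) → —a→ t1, —b→ t2
  t1 = rec X. (b.b.0)\{a} + a.X → —a→ t1, —b→ t2
  t2 = (b.0)\{a} → —b→ t3
  t3 = 0\{a} → ∅
Coarsest stable partition (strong bisimilarity classes):
  B0 = {s0, t0, t1}
  B1 = {s1, t2}
  B2 = {s2, t3}
s0 ∈ B0, t0 ∈ B0 → same block
Bisimilar ⇒ trace-equivalent.

YES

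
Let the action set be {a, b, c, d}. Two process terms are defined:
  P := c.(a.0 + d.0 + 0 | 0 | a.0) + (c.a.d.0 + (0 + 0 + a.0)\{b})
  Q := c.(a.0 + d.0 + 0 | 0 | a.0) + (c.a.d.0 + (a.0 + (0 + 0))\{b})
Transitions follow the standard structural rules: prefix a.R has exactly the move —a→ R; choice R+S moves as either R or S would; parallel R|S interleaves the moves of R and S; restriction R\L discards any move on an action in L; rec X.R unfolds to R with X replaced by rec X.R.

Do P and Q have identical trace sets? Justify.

trace-equivalent

LTS(P): 7 reachable states
  m0 = c.(a.0 + d.0 + 0 | 0 | a.0) + (c.a.d.0 + (0 + 0 + a.0)\{b}) | -a-> m1, -c-> m2, -c-> m3
  m1 = 0\{b} | ·
  m2 = a.0 + d.0 + 0 | 0 | a.0 | -a-> m4, -a-> m5, -d-> m4
  m3 = a.d.0 | -a-> m6
  m4 = 0 | ·
  m5 = 0 | 0 | 0 | ·
  m6 = d.0 | -d-> m4
LTS(Q): 7 reachable states
  n0 = c.(a.0 + d.0 + 0 | 0 | a.0) + (c.a.d.0 + (a.0 + (0 + 0))\{b}) | -a-> n1, -c-> n2, -c-> n3
  n1 = 0\{b} | ·
  n2 = a.0 + d.0 + 0 | 0 | a.0 | -a-> n4, -a-> n5, -d-> n4
  n3 = a.d.0 | -a-> n6
  n4 = 0 | ·
  n5 = 0 | 0 | 0 | ·
  n6 = d.0 | -d-> n4
Bisimilarity quotient blocks:
  B0 = {m0, n0}
  B1 = {m2, n2}
  B2 = {m1, m4, m5, n1, n4, n5}
  B3 = {m3, n3}
  B4 = {m6, n6}
m0 ∈ B0, n0 ∈ B0 → same block
Bisimilar ⇒ trace-equivalent.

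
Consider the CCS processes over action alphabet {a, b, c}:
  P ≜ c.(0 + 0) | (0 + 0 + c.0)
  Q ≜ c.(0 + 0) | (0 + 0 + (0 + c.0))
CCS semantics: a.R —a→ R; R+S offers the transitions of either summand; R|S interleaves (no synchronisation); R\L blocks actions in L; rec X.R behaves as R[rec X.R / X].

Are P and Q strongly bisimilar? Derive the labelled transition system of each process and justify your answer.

P ~ Q

Reachable graph of P (4 states):
  u0 = c.(0 + 0) | (0 + 0 + c.0) has moves -c-> u1, -c-> u2
  u1 = (0 + 0) | (0 + 0 + c.0) has moves -c-> u3
  u2 = c.(0 + 0) | 0 has moves -c-> u3
  u3 = (0 + 0) | 0 has moves ∅
Reachable graph of Q (4 states):
  v0 = c.(0 + 0) | (0 + 0 + (0 + c.0)) has moves -c-> v1, -c-> v2
  v1 = (0 + 0) | (0 + 0 + (0 + c.0)) has moves -c-> v3
  v2 = c.(0 + 0) | 0 has moves -c-> v3
  v3 = (0 + 0) | 0 has moves ∅
Partition-refinement fixed point:
  B0 = {u0, v0}
  B1 = {u1, u2, v1, v2}
  B2 = {u3, v3}
u0 ∈ B0, v0 ∈ B0 → same block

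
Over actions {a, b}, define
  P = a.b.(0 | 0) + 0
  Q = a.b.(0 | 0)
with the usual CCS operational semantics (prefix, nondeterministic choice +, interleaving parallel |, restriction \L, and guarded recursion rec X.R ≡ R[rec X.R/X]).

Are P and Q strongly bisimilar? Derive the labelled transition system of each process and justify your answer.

Reachable graph of P (3 states):
  m0 = a.b.(0 | 0) + 0 ⊢ -a-> m1
  m1 = b.(0 | 0) ⊢ -b-> m2
  m2 = 0 | 0 ⊢ deadlocked
Reachable graph of Q (3 states):
  n0 = a.b.(0 | 0) ⊢ -a-> n1
  n1 = b.(0 | 0) ⊢ -b-> n2
  n2 = 0 | 0 ⊢ deadlocked
Coarsest stable partition (strong bisimilarity classes):
  B0 = {m0, n0}
  B1 = {m1, n1}
  B2 = {m2, n2}
m0 ∈ B0, n0 ∈ B0 → same block

bisimilar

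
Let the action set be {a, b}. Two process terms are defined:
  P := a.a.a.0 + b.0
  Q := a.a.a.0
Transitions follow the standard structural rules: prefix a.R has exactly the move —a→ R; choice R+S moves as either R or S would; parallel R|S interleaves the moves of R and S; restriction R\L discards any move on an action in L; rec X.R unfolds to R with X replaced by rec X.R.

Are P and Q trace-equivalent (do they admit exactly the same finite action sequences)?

traces(P) ≠ traces(Q) — witness ⟨b⟩

P's transition system — 4 states:
  s0 = a.a.a.0 + b.0 | —a→ s1, —b→ s2
  s1 = a.a.0 | —a→ s3
  s2 = 0 | (no moves)
  s3 = a.0 | —a→ s2
Q's transition system — 4 states:
  t0 = a.a.a.0 | —a→ t1
  t1 = a.a.0 | —a→ t2
  t2 = a.0 | —a→ t3
  t3 = 0 | (no moves)
Executing b from P (initial set {s0}):
  step 1 (b): {s2}
  ✓ P
Executing b from Q (initial set {t0}):
  step 1 (b): ∅ (Q stuck)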